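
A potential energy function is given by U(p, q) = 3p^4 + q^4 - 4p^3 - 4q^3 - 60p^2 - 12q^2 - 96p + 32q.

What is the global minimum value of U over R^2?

-896

U(p,q) separates as A(p) + B(q), so its minimum is min A + min B.
A'(p) = 12(p - 4)(p + 1)(p + 2) vanishes at p ∈ {-2, -1, 4}; B'(q) = 4(q - 4)(q - 1)(q + 2) vanishes at q ∈ {-2, 1, 4}.
Local minima of A (where A''>0): A(-2)=32, A(4)=-832. Local minima of B: B(-2)=-64, B(4)=-64.
So the global minimum of U is A(4) + B(-2) = -832 − 64 = -896, attained at (4, -2).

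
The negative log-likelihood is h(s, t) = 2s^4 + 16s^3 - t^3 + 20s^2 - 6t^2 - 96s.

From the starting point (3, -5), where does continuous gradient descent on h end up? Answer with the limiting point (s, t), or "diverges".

(1, -4)

h is separable, so gradient descent decouples: s follows -∂h/∂s, t follows -∂h/∂t.
∂h/∂s = 8(s - 1)(s + 3)(s + 4); at s=3 this is 672, so s decreases.
∂h/∂t = -3t(t + 4); at t=-5 this is -15, so t increases.
s converges to its nearest critical value 1 (a local min of the s-part); t converges to -4. The iterate converges to (1, -4).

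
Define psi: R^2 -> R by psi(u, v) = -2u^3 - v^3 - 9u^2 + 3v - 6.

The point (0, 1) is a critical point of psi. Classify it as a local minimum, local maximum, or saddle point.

The mixed partial ∂²psi/∂u∂v is 0, so the Hessian at any point is diag(psi_uu, psi_vv) = diag(-6(2u + 3), -6v).
At (0, 1): H = diag(-18, -6).
Both eigenvalues are negative, so H is negative definite: a local maximum.

local maximum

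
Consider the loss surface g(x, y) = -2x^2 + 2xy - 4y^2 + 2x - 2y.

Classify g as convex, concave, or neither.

g is quadratic, so its Hessian is the constant matrix H = [[-4, 2], [2, -8]].
det(H) = 28, tr(H) = -12.
det(H) > 0 and tr(H) < 0, so H is negative definite everywhere: concave.

concave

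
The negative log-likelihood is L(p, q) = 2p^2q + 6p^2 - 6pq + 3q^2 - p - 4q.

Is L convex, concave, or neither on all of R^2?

neither

The term 2p^2q is cubic, so the Hessian is not constant.
∂²L/∂p² = 4q + 12, which takes both signs as q varies (negative for sufficiently negative q). A diagonal entry of the Hessian changing sign means the Hessian is neither positive- nor negative-semidefinite on all of R^2.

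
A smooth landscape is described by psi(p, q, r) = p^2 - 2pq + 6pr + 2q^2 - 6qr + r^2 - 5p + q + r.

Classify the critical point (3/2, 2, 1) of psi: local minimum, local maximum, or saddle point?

saddle point

The Hessian is constant: H = [[2, -2, 6], [-2, 4, -6], [6, -6, 2]].
Leading principal minors: Δ₁ = 2, Δ₂ = 4, Δ₃ = -64.
The minors fit neither the all-positive nor the alternating-sign pattern, so H is indefinite: a saddle point.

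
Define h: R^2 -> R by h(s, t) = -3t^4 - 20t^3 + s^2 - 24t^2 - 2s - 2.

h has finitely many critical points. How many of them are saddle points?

h separates as a function of s plus a function of t, so ∇h=0 decouples.
∂h/∂s = 2(s - 1) = 0 at s ∈ {1}; ∂h/∂t = -12t(t + 1)(t + 4) = 0 at t ∈ {-4, -1, 0}.
The Hessian is diagonal: diag(h_ss, h_tt). Second derivatives: h_ss(1)=2; h_tt(-4)=-144, h_tt(-1)=36, h_tt(0)=-48.
Saddle points occur where the two diagonal entries have opposite signs: (1, -4), (1, 0). Count: 2.

2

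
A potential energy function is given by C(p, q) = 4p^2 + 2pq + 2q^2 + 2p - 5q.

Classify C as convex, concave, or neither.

convex

C is quadratic, so its Hessian is the constant matrix H = [[8, 2], [2, 4]].
det(H) = 28, tr(H) = 12.
det(H) > 0 and tr(H) > 0, so H is positive definite everywhere: convex.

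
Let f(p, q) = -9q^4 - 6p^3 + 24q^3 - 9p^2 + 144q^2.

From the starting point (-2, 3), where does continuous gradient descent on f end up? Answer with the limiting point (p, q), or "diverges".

(-1, 0)

f is separable, so gradient descent decouples: p follows -∂f/∂p, q follows -∂f/∂q.
∂f/∂p = -18p(p + 1); at p=-2 this is -36, so p increases.
∂f/∂q = -36q(q - 4)(q + 2); at q=3 this is 540, so q decreases.
p converges to its nearest critical value -1 (a local min of the p-part); q converges to 0. The iterate converges to (-1, 0).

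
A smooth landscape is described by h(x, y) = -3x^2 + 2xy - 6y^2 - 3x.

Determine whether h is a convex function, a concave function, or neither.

h is quadratic, so its Hessian is the constant matrix H = [[-6, 2], [2, -12]].
det(H) = 68, tr(H) = -18.
det(H) > 0 and tr(H) < 0, so H is negative definite everywhere: concave.

concave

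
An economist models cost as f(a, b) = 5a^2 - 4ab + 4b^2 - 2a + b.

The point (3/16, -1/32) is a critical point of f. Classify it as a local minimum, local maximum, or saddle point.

The Hessian of f is constant: H = [[10, -4], [-4, 8]].
det(H) = 10·8 − (-4)² = 64.
det(H) > 0 and tr(H) = 18 > 0, so H is positive definite and the point is a local minimum.

local minimum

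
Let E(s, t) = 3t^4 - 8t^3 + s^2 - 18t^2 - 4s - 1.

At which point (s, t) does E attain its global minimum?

E(s,t) separates as P(s) + Q(t) − 1, so its minimum is min P + min Q − 1.
P'(s) = 2s - 4 vanishes at s ∈ {2}; Q'(t) = 12t(t - 3)(t + 1) vanishes at t ∈ {-1, 0, 3}.
Local minima of P (where P''>0): P(2)=-4. Local minima of Q: Q(-1)=-7, Q(3)=-135.
So the global minimum of E is P(2) + Q(3) − 1 = -4 − 135 − 1 = -140, attained at (2, 3).

(2, 3)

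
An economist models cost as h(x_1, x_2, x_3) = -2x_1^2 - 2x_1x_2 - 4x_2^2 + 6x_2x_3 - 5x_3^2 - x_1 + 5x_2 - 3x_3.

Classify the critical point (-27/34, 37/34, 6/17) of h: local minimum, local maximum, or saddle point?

The Hessian is constant: H = [[-4, -2, 0], [-2, -8, 6], [0, 6, -10]].
Leading principal minors: Δ₁ = -4, Δ₂ = 28, Δ₃ = -136.
The minors alternate sign starting negative (−, +, −), so H is negative definite: a local maximum.

local maximum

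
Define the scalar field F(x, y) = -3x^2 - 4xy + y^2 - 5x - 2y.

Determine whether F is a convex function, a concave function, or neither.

F is quadratic, so its Hessian is the constant matrix H = [[-6, -4], [-4, 2]].
det(H) = -28, tr(H) = -4.
det(H) < 0, so H is indefinite: neither convex nor concave.

neither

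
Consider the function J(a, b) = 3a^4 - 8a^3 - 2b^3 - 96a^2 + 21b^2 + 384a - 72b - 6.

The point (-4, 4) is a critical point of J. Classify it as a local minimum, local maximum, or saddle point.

saddle point

The mixed partial ∂²J/∂a∂b is 0, so the Hessian at any point is diag(J_aa, J_bb) = diag(12(3a^2 - 4a - 16), 6(-2b + 7)).
At (-4, 4): H = diag(576, -6).
The eigenvalues have opposite signs, so H is indefinite: a saddle point.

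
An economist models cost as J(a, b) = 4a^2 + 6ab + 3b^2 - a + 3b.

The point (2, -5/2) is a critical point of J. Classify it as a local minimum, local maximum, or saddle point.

local minimum

The Hessian of J is constant: H = [[8, 6], [6, 6]].
det(H) = 8·6 − 6² = 12.
det(H) > 0 and tr(H) = 14 > 0, so H is positive definite and the point is a local minimum.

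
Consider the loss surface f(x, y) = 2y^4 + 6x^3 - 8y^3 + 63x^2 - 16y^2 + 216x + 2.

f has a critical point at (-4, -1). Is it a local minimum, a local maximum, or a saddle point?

saddle point

The mixed partial ∂²f/∂x∂y is 0, so the Hessian at any point is diag(f_xx, f_yy) = diag(18(2x + 7), 8(3y^2 - 6y - 4)).
At (-4, -1): H = diag(-18, 40).
The eigenvalues have opposite signs, so H is indefinite: a saddle point.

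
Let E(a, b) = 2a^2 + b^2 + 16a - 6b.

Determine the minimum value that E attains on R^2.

E(a,b) separates as P(a) + Q(b), so its minimum is min P + min Q.
P'(a) = 4a + 16 vanishes at a ∈ {-4}; Q'(b) = 2b - 6 vanishes at b ∈ {3}.
Local minima of P (where P''>0): P(-4)=-32. Local minima of Q: Q(3)=-9.
So the global minimum of E is P(-4) + Q(3) = -32 − 9 = -41, attained at (-4, 3).

-41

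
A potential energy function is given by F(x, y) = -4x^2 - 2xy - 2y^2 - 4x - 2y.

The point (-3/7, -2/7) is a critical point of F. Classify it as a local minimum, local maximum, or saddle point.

local maximum

The Hessian of F is constant: H = [[-8, -2], [-2, -4]].
det(H) = (-8)·(-4) − (-2)² = 28.
det(H) > 0 and tr(H) = -12 < 0, so H is negative definite and the point is a local maximum.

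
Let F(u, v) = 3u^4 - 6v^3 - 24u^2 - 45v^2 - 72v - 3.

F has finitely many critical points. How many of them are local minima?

2

F separates as a function of u plus a function of v, so ∇F=0 decouples.
∂F/∂u = 12u(u - 2)(u + 2) = 0 at u ∈ {-2, 0, 2}; ∂F/∂v = -18(v + 1)(v + 4) = 0 at v ∈ {-4, -1}.
The Hessian is diagonal: diag(F_uu, F_vv). Second derivatives: F_uu(-2)=96, F_uu(0)=-48, F_uu(2)=96; F_vv(-4)=54, F_vv(-1)=-54.
Local minima occur where both diagonal entries positive: (-2, -4), (2, -4). Count: 2.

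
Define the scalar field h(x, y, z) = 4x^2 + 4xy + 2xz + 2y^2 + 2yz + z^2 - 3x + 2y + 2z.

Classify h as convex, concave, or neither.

h is quadratic, so its Hessian is the constant matrix H = [[8, 4, 2], [4, 4, 2], [2, 2, 2]].
Leading principal minors: 8, 16, 16.
All positive ⇒ H ≻ 0 ⇒ convex.

convex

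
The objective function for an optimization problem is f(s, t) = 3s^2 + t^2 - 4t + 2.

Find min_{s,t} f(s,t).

f(s,t) separates as P(s) + Q(t) + 2, so its minimum is min P + min Q + 2.
P'(s) = 6s vanishes at s ∈ {0}; Q'(t) = 2(t - 2) vanishes at t ∈ {2}.
Local minima of P (where P''>0): P(0)=0. Local minima of Q: Q(2)=-4.
So the global minimum of f is P(0) + Q(2) + 2 = 0 − 4 + 2 = -2, attained at (0, 2).

-2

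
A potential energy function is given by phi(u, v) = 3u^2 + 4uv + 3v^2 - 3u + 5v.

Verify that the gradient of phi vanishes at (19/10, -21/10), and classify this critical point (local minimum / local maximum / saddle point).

∇phi = (6u + 4v - 3, 4u + 6v + 5); substituting (19/10, -21/10) gives ∇phi = (0, 0), so (19/10, -21/10) is indeed a critical point.
The Hessian of phi is constant: H = [[6, 4], [4, 6]].
det(H) = 6·6 − 4² = 20.
det(H) > 0 and tr(H) = 12 > 0, so H is positive definite and the point is a local minimum.

local minimum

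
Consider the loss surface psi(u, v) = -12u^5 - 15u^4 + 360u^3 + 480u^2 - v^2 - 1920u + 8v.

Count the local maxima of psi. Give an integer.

psi separates as a function of u plus a function of v, so ∇psi=0 decouples.
∂psi/∂u = -60(u - 4)(u - 1)(u + 2)(u + 4) = 0 at u ∈ {-4, -2, 1, 4}; ∂psi/∂v = -2(v - 4) = 0 at v ∈ {4}.
The Hessian is diagonal: diag(psi_uu, psi_vv). Second derivatives: psi_uu(-4)=4800, psi_uu(-2)=-2160, psi_uu(1)=2700, psi_uu(4)=-8640; psi_vv(4)=-2.
Local maxima occur where both diagonal entries negative: (-2, 4), (4, 4). Count: 2.

2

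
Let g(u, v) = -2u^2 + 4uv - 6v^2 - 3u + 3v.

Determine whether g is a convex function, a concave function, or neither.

concave

g is quadratic, so its Hessian is the constant matrix H = [[-4, 4], [4, -12]].
det(H) = 32, tr(H) = -16.
det(H) > 0 and tr(H) < 0, so H is negative definite everywhere: concave.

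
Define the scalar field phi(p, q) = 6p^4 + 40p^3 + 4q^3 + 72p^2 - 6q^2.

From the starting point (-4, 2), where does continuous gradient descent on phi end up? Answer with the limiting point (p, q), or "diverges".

(-3, 1)

phi is separable, so gradient descent decouples: p follows -∂phi/∂p, q follows -∂phi/∂q.
∂phi/∂p = 24p(p + 2)(p + 3); at p=-4 this is -192, so p increases.
∂phi/∂q = 12q(q - 1); at q=2 this is 24, so q decreases.
p converges to its nearest critical value -3 (a local min of the p-part); q converges to 1. The iterate converges to (-3, 1).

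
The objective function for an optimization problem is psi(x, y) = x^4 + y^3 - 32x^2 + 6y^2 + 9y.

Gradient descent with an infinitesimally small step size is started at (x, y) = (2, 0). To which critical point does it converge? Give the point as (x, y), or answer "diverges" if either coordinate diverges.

(4, -1)

psi is separable, so gradient descent decouples: x follows -∂psi/∂x, y follows -∂psi/∂y.
∂psi/∂x = 4x(x - 4)(x + 4); at x=2 this is -96, so x increases.
∂psi/∂y = 3(y + 1)(y + 3); at y=0 this is 9, so y decreases.
x converges to its nearest critical value 4 (a local min of the x-part); y converges to -1. The iterate converges to (4, -1).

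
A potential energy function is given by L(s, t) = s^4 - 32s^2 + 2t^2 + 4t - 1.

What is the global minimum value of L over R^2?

L(s,t) separates as P(s) + Q(t) − 1, so its minimum is min P + min Q − 1.
P'(s) = 4s(s - 4)(s + 4) vanishes at s ∈ {-4, 0, 4}; Q'(t) = 4(t + 1) vanishes at t ∈ {-1}.
Local minima of P (where P''>0): P(-4)=-256, P(4)=-256. Local minima of Q: Q(-1)=-2.
So the global minimum of L is P(-4) + Q(-1) − 1 = -256 − 2 − 1 = -259, attained at (-4, -1).

-259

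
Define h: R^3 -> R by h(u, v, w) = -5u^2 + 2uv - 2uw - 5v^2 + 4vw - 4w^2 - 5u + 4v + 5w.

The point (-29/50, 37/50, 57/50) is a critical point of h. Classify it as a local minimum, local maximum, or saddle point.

The Hessian is constant: H = [[-10, 2, -2], [2, -10, 4], [-2, 4, -8]].
Leading principal minors: Δ₁ = -10, Δ₂ = 96, Δ₃ = -600.
The minors alternate sign starting negative (−, +, −), so H is negative definite: a local maximum.

local maximum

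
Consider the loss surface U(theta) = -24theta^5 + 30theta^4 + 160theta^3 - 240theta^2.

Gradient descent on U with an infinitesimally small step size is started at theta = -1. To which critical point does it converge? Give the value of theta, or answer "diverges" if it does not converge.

-2

U'(theta) = -120theta(theta - 2)(theta - 1)(theta + 2), so U'(-1) = 720.
Gradient descent moves in the -U' direction, i.e. theta is decreasing.
The nearest critical point in that direction is theta = -2, where U'' = 2880 > 0 (a local minimum). The iterate converges there.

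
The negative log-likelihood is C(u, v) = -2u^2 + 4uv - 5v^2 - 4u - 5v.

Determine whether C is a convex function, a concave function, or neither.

C is quadratic, so its Hessian is the constant matrix H = [[-4, 4], [4, -10]].
det(H) = 24, tr(H) = -14.
det(H) > 0 and tr(H) < 0, so H is negative definite everywhere: concave.

concave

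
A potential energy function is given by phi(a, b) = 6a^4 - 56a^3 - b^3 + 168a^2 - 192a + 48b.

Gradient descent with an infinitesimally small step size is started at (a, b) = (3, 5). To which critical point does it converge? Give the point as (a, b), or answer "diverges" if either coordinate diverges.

phi is separable, so gradient descent decouples: a follows -∂phi/∂a, b follows -∂phi/∂b.
∂phi/∂a = 24(a - 4)(a - 2)(a - 1); at a=3 this is -48, so a increases.
∂phi/∂b = -3(b - 4)(b + 4); at b=5 this is -27, so b increases.
The b-coordinate has no critical point in that direction and runs off to infinity.

diverges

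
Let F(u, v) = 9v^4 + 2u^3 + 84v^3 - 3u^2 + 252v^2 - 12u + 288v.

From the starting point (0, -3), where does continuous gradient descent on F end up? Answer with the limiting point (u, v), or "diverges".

(2, -4)

F is separable, so gradient descent decouples: u follows -∂F/∂u, v follows -∂F/∂v.
∂F/∂u = 6(u - 2)(u + 1); at u=0 this is -12, so u increases.
∂F/∂v = 36(v + 1)(v + 2)(v + 4); at v=-3 this is 72, so v decreases.
u converges to its nearest critical value 2 (a local min of the u-part); v converges to -4. The iterate converges to (2, -4).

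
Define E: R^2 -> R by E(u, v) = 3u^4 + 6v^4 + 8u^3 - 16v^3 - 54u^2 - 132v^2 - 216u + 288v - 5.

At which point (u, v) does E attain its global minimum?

(3, -3)

E(u,v) separates as P(u) + Q(v) − 5, so its minimum is min P + min Q − 5.
P'(u) = 12(u - 3)(u + 2)(u + 3) vanishes at u ∈ {-3, -2, 3}; Q'(v) = 24(v - 4)(v - 1)(v + 3) vanishes at v ∈ {-3, 1, 4}.
Local minima of P (where P''>0): P(-3)=189, P(3)=-675. Local minima of Q: Q(-3)=-1134, Q(4)=-448.
So the global minimum of E is P(3) + Q(-3) − 5 = -675 − 1134 − 5 = -1814, attained at (3, -3).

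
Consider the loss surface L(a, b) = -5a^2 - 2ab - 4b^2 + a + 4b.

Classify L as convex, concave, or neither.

concave

L is quadratic, so its Hessian is the constant matrix H = [[-10, -2], [-2, -8]].
det(H) = 76, tr(H) = -18.
det(H) > 0 and tr(H) < 0, so H is negative definite everywhere: concave.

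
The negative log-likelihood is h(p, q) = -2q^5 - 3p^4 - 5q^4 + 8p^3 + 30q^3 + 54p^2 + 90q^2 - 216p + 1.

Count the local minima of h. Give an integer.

2

h separates as a function of p plus a function of q, so ∇h=0 decouples.
∂h/∂p = -12(p - 3)(p - 2)(p + 3) = 0 at p ∈ {-3, 2, 3}; ∂h/∂q = -10q(q - 3)(q + 2)(q + 3) = 0 at q ∈ {-3, -2, 0, 3}.
The Hessian is diagonal: diag(h_pp, h_qq). Second derivatives: h_pp(-3)=-360, h_pp(2)=60, h_pp(3)=-72; h_qq(-3)=180, h_qq(-2)=-100, h_qq(0)=180, h_qq(3)=-900.
Local minima occur where both diagonal entries positive: (2, -3), (2, 0). Count: 2.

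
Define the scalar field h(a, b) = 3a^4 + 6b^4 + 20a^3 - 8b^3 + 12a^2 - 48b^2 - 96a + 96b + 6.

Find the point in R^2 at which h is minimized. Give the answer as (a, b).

(1, -2)

h(a,b) separates as P(a) + Q(b) + 6, so its minimum is min P + min Q + 6.
P'(a) = 12(a - 1)(a + 2)(a + 4) vanishes at a ∈ {-4, -2, 1}; Q'(b) = 24(b - 2)(b - 1)(b + 2) vanishes at b ∈ {-2, 1, 2}.
Local minima of P (where P''>0): P(-4)=64, P(1)=-61. Local minima of Q: Q(-2)=-224, Q(2)=32.
So the global minimum of h is P(1) + Q(-2) + 6 = -61 − 224 + 6 = -279, attained at (1, -2).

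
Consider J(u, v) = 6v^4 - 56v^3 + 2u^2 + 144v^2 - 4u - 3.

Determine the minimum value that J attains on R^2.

J(u,v) separates as P(u) + Q(v) − 3, so its minimum is min P + min Q − 3.
P'(u) = 4u - 4 vanishes at u ∈ {1}; Q'(v) = 24v(v - 4)(v - 3) vanishes at v ∈ {0, 3, 4}.
Local minima of P (where P''>0): P(1)=-2. Local minima of Q: Q(0)=0, Q(4)=256.
So the global minimum of J is P(1) + Q(0) − 3 = -2 + 0 − 3 = -5, attained at (1, 0).

-5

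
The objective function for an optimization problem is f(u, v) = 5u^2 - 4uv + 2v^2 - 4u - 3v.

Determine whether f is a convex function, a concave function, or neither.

convex

f is quadratic, so its Hessian is the constant matrix H = [[10, -4], [-4, 4]].
det(H) = 24, tr(H) = 14.
det(H) > 0 and tr(H) > 0, so H is positive definite everywhere: convex.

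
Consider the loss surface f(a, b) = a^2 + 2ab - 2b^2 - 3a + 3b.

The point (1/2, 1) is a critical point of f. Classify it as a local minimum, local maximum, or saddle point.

saddle point

The Hessian of f is constant: H = [[2, 2], [2, -4]].
det(H) = 2·(-4) − 2² = -12.
Since det(H) < 0, H is indefinite and the critical point is a saddle point.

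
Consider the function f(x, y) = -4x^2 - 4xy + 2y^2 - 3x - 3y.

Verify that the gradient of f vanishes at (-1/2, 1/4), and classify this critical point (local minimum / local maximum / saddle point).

∇f = (-8x - 4y - 3, -4x + 4y - 3); substituting (-1/2, 1/4) gives ∇f = (0, 0), so (-1/2, 1/4) is indeed a critical point.
The Hessian of f is constant: H = [[-8, -4], [-4, 4]].
det(H) = (-8)·4 − (-4)² = -48.
Since det(H) < 0, H is indefinite and the critical point is a saddle point.

saddle point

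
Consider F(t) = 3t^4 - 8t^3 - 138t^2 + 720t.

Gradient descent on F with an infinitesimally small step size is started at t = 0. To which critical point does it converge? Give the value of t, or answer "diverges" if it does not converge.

F'(t) = 12(t - 4)(t - 3)(t + 5), so F'(0) = 720.
Gradient descent moves in the -F' direction, i.e. t is decreasing.
The nearest critical point in that direction is t = -5, where F'' = 864 > 0 (a local minimum). The iterate converges there.

-5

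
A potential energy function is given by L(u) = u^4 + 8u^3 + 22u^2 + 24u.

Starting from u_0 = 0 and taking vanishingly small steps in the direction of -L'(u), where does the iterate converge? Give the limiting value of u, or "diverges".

-1

L'(u) = 4(u + 1)(u + 2)(u + 3), so L'(0) = 24.
Gradient descent moves in the -L' direction, i.e. u is decreasing.
The nearest critical point in that direction is u = -1, where L'' = 8 > 0 (a local minimum). The iterate converges there.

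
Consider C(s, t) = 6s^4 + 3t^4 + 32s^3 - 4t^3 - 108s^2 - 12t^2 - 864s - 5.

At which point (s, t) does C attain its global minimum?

(3, 2)

C(s,t) separates as P(s) + Q(t) − 5, so its minimum is min P + min Q − 5.
P'(s) = 24(s - 3)(s + 3)(s + 4) vanishes at s ∈ {-4, -3, 3}; Q'(t) = 12t(t - 2)(t + 1) vanishes at t ∈ {-1, 0, 2}.
Local minima of P (where P''>0): P(-4)=1216, P(3)=-2214. Local minima of Q: Q(-1)=-5, Q(2)=-32.
So the global minimum of C is P(3) + Q(2) − 5 = -2214 − 32 − 5 = -2251, attained at (3, 2).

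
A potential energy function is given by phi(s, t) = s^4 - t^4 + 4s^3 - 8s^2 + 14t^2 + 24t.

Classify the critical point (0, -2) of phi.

local maximum

The mixed partial ∂²phi/∂s∂t is 0, so the Hessian at any point is diag(phi_ss, phi_tt) = diag(4(3s^2 + 6s - 4), 4(-3t^2 + 7)).
At (0, -2): H = diag(-16, -20).
Both eigenvalues are negative, so H is negative definite: a local maximum.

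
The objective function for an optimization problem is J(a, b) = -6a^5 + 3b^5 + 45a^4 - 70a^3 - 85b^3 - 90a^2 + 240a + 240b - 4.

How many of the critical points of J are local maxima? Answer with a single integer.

4

J separates as a function of a plus a function of b, so ∇J=0 decouples.
∂J/∂a = -30(a - 4)(a - 2)(a - 1)(a + 1) = 0 at a ∈ {-1, 1, 2, 4}; ∂J/∂b = 15(b - 4)(b - 1)(b + 1)(b + 4) = 0 at b ∈ {-4, -1, 1, 4}.
The Hessian is diagonal: diag(J_aa, J_bb). Second derivatives: J_aa(-1)=900, J_aa(1)=-180, J_aa(2)=180, J_aa(4)=-900; J_bb(-4)=-1800, J_bb(-1)=450, J_bb(1)=-450, J_bb(4)=1800.
Local maxima occur where both diagonal entries negative: (1, -4), (1, 1), (4, -4), (4, 1). Count: 4.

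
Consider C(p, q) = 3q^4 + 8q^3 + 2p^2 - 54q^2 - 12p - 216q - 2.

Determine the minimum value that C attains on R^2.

C(p,q) separates as A(p) + B(q) − 2, so its minimum is min A + min B − 2.
A'(p) = 4p - 12 vanishes at p ∈ {3}; B'(q) = 12(q - 3)(q + 2)(q + 3) vanishes at q ∈ {-3, -2, 3}.
Local minima of A (where A''>0): A(3)=-18. Local minima of B: B(-3)=189, B(3)=-675.
So the global minimum of C is A(3) + B(3) − 2 = -18 − 675 − 2 = -695, attained at (3, 3).

-695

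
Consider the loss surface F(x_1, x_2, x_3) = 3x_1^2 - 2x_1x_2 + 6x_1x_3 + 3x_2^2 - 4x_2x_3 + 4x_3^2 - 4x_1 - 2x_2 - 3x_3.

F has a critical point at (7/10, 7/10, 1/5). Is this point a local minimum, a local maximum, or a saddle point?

local minimum

The Hessian is constant: H = [[6, -2, 6], [-2, 6, -4], [6, -4, 8]].
Leading principal minors: Δ₁ = 6, Δ₂ = 32, Δ₃ = 40.
All leading minors are positive, so H is positive definite: a local minimum.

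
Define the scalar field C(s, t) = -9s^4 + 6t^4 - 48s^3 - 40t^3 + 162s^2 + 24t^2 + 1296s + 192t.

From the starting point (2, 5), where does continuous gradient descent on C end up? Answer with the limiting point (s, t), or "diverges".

(-3, 4)

C is separable, so gradient descent decouples: s follows -∂C/∂s, t follows -∂C/∂t.
∂C/∂s = -36(s - 3)(s + 3)(s + 4); at s=2 this is 1080, so s decreases.
∂C/∂t = 24(t - 4)(t - 2)(t + 1); at t=5 this is 432, so t decreases.
s converges to its nearest critical value -3 (a local min of the s-part); t converges to 4. The iterate converges to (-3, 4).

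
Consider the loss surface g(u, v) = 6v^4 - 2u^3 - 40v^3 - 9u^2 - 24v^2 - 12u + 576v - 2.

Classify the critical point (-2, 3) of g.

The mixed partial ∂²g/∂u∂v is 0, so the Hessian at any point is diag(g_uu, g_vv) = diag(-6(2u + 3), 24(3v^2 - 10v - 2)).
At (-2, 3): H = diag(6, -120).
The eigenvalues have opposite signs, so H is indefinite: a saddle point.

saddle point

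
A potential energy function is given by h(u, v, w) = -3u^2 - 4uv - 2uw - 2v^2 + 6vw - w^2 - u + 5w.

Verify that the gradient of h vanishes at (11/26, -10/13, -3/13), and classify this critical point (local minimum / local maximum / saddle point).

∇h = (-6u - 4v - 2w - 1, -4u - 4v + 6w, -2u + 6v - 2w + 5); substituting (11/26, -10/13, -3/13) gives ∇h = (0, 0, 0), so (11/26, -10/13, -3/13) is indeed a critical point.
The Hessian is constant: H = [[-6, -4, -2], [-4, -4, 6], [-2, 6, -2]].
Leading principal minors: Δ₁ = -6, Δ₂ = 8, Δ₃ = 312.
The minors fit neither the all-positive nor the alternating-sign pattern, so H is indefinite: a saddle point.

saddle point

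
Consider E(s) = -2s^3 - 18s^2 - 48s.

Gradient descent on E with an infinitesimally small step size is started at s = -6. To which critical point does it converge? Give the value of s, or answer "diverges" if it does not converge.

-4

E'(s) = -6(s + 2)(s + 4), so E'(-6) = -48.
Gradient descent moves in the -E' direction, i.e. s is increasing.
The nearest critical point in that direction is s = -4, where E'' = 12 > 0 (a local minimum). The iterate converges there.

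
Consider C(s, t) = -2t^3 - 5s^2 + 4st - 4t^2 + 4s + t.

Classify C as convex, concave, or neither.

The term -2t^3 is cubic, so the Hessian is not constant.
∂²C/∂t² = -12t - 8, which takes both signs as t varies (negative for sufficiently large t). A diagonal entry of the Hessian changing sign means the Hessian is neither positive- nor negative-semidefinite on all of R^2.

neither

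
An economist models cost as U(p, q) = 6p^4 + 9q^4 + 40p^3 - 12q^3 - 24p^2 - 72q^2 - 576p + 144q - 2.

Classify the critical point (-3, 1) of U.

The mixed partial ∂²U/∂p∂q is 0, so the Hessian at any point is diag(U_pp, U_qq) = diag(24(3p^2 + 10p - 2), 36(3q^2 - 2q - 4)).
At (-3, 1): H = diag(-120, -108).
Both eigenvalues are negative, so H is negative definite: a local maximum.

local maximum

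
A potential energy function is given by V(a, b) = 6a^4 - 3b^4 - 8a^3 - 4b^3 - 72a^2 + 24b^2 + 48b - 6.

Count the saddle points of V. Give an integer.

5

V separates as a function of a plus a function of b, so ∇V=0 decouples.
∂V/∂a = 24a(a - 3)(a + 2) = 0 at a ∈ {-2, 0, 3}; ∂V/∂b = -12(b - 2)(b + 1)(b + 2) = 0 at b ∈ {-2, -1, 2}.
The Hessian is diagonal: diag(V_aa, V_bb). Second derivatives: V_aa(-2)=240, V_aa(0)=-144, V_aa(3)=360; V_bb(-2)=-48, V_bb(-1)=36, V_bb(2)=-144.
Saddle points occur where the two diagonal entries have opposite signs: (-2, -2), (-2, 2), (0, -1), (3, -2), (3, 2). Count: 5.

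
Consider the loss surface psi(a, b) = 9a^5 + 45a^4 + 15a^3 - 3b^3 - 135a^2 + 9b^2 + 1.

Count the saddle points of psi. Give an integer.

psi separates as a function of a plus a function of b, so ∇psi=0 decouples.
∂psi/∂a = 45a(a - 1)(a + 2)(a + 3) = 0 at a ∈ {-3, -2, 0, 1}; ∂psi/∂b = -9b(b - 2) = 0 at b ∈ {0, 2}.
The Hessian is diagonal: diag(psi_aa, psi_bb). Second derivatives: psi_aa(-3)=-540, psi_aa(-2)=270, psi_aa(0)=-270, psi_aa(1)=540; psi_bb(0)=18, psi_bb(2)=-18.
Saddle points occur where the two diagonal entries have opposite signs: (-3, 0), (-2, 2), (0, 0), (1, 2). Count: 4.

4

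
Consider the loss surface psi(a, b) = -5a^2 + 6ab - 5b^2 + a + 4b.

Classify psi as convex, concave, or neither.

concave

psi is quadratic, so its Hessian is the constant matrix H = [[-10, 6], [6, -10]].
det(H) = 64, tr(H) = -20.
det(H) > 0 and tr(H) < 0, so H is negative definite everywhere: concave.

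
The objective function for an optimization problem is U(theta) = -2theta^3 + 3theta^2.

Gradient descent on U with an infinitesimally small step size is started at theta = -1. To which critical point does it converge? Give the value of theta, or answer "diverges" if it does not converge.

U'(theta) = -6theta(theta - 1), so U'(-1) = -12.
Gradient descent moves in the -U' direction, i.e. theta is increasing.
The nearest critical point in that direction is theta = 0, where U'' = 6 > 0 (a local minimum). The iterate converges there.

0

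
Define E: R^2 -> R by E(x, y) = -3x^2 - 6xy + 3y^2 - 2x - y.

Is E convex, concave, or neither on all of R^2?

neither

E is quadratic, so its Hessian is the constant matrix H = [[-6, -6], [-6, 6]].
det(H) = -72, tr(H) = 0.
det(H) < 0, so H is indefinite: neither convex nor concave.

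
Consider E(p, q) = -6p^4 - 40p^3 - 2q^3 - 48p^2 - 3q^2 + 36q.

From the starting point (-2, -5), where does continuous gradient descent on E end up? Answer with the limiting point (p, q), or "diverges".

(-1, -3)

E is separable, so gradient descent decouples: p follows -∂E/∂p, q follows -∂E/∂q.
∂E/∂p = -24p(p + 1)(p + 4); at p=-2 this is -96, so p increases.
∂E/∂q = -6(q - 2)(q + 3); at q=-5 this is -84, so q increases.
p converges to its nearest critical value -1 (a local min of the p-part); q converges to -3. The iterate converges to (-1, -3).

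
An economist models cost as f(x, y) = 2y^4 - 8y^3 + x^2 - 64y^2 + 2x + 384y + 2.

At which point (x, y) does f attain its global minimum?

f(x,y) separates as P(x) + Q(y) + 2, so its minimum is min P + min Q + 2.
P'(x) = 2x + 2 vanishes at x ∈ {-1}; Q'(y) = 8(y - 4)(y - 3)(y + 4) vanishes at y ∈ {-4, 3, 4}.
Local minima of P (where P''>0): P(-1)=-1. Local minima of Q: Q(-4)=-1536, Q(4)=512.
So the global minimum of f is P(-1) + Q(-4) + 2 = -1 − 1536 + 2 = -1535, attained at (-1, -4).

(-1, -4)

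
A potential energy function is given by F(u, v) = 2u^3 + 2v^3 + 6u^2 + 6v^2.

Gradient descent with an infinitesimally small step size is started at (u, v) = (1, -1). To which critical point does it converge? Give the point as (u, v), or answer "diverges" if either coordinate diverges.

F is separable, so gradient descent decouples: u follows -∂F/∂u, v follows -∂F/∂v.
∂F/∂u = 6u(u + 2); at u=1 this is 18, so u decreases.
∂F/∂v = 6v(v + 2); at v=-1 this is -6, so v increases.
u converges to its nearest critical value 0 (a local min of the u-part); v converges to 0. The iterate converges to (0, 0).

(0, 0)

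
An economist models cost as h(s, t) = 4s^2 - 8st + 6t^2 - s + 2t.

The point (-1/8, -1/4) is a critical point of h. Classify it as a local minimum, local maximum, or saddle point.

local minimum

The Hessian of h is constant: H = [[8, -8], [-8, 12]].
det(H) = 8·12 − (-8)² = 32.
det(H) > 0 and tr(H) = 20 > 0, so H is positive definite and the point is a local minimum.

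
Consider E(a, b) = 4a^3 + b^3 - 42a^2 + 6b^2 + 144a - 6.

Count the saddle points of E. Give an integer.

E separates as a function of a plus a function of b, so ∇E=0 decouples.
∂E/∂a = 12(a - 4)(a - 3) = 0 at a ∈ {3, 4}; ∂E/∂b = 3b(b + 4) = 0 at b ∈ {-4, 0}.
The Hessian is diagonal: diag(E_aa, E_bb). Second derivatives: E_aa(3)=-12, E_aa(4)=12; E_bb(-4)=-12, E_bb(0)=12.
Saddle points occur where the two diagonal entries have opposite signs: (3, 0), (4, -4). Count: 2.

2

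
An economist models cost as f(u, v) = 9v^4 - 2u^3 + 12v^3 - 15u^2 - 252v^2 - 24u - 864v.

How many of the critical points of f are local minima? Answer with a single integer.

f separates as a function of u plus a function of v, so ∇f=0 decouples.
∂f/∂u = -6(u + 1)(u + 4) = 0 at u ∈ {-4, -1}; ∂f/∂v = 36(v - 4)(v + 2)(v + 3) = 0 at v ∈ {-3, -2, 4}.
The Hessian is diagonal: diag(f_uu, f_vv). Second derivatives: f_uu(-4)=18, f_uu(-1)=-18; f_vv(-3)=252, f_vv(-2)=-216, f_vv(4)=1512.
Local minima occur where both diagonal entries positive: (-4, -3), (-4, 4). Count: 2.

2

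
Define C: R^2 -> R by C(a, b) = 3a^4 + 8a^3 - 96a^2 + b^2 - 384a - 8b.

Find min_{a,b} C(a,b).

-1808

C(a,b) separates as P(a) + Q(b), so its minimum is min P + min Q.
P'(a) = 12(a - 4)(a + 2)(a + 4) vanishes at a ∈ {-4, -2, 4}; Q'(b) = 2b - 8 vanishes at b ∈ {4}.
Local minima of P (where P''>0): P(-4)=256, P(4)=-1792. Local minima of Q: Q(4)=-16.
So the global minimum of C is P(4) + Q(4) = -1792 − 16 = -1808, attained at (4, 4).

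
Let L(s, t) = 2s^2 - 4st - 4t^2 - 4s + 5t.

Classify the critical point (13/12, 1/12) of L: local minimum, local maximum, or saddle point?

The Hessian of L is constant: H = [[4, -4], [-4, -8]].
det(H) = 4·(-8) − (-4)² = -48.
Since det(H) < 0, H is indefinite and the critical point is a saddle point.

saddle point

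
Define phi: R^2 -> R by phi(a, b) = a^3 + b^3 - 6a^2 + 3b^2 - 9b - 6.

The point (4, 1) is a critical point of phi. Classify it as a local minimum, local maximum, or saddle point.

local minimum

The mixed partial ∂²phi/∂a∂b is 0, so the Hessian at any point is diag(phi_aa, phi_bb) = diag(6(a - 2), 6(b + 1)).
At (4, 1): H = diag(12, 12).
Both eigenvalues are positive, so H is positive definite: a local minimum.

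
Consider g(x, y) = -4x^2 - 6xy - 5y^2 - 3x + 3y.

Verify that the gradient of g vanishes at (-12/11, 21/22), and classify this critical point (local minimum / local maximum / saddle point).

∇g = (-8x - 6y - 3, -6x - 10y + 3); substituting (-12/11, 21/22) gives ∇g = (0, 0), so (-12/11, 21/22) is indeed a critical point.
The Hessian of g is constant: H = [[-8, -6], [-6, -10]].
det(H) = (-8)·(-10) − (-6)² = 44.
det(H) > 0 and tr(H) = -18 < 0, so H is negative definite and the point is a local maximum.

local maximum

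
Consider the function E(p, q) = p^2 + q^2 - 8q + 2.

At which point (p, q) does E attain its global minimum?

E(p,q) separates as A(p) + B(q) + 2, so its minimum is min A + min B + 2.
A'(p) = 2p vanishes at p ∈ {0}; B'(q) = 2q - 8 vanishes at q ∈ {4}.
Local minima of A (where A''>0): A(0)=0. Local minima of B: B(4)=-16.
So the global minimum of E is A(0) + B(4) + 2 = 0 − 16 + 2 = -14, attained at (0, 4).

(0, 4)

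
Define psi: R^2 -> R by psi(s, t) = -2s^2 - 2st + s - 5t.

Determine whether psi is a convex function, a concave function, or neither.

psi is quadratic, so its Hessian is the constant matrix H = [[-4, -2], [-2, 0]].
det(H) = -4, tr(H) = -4.
det(H) < 0, so H is indefinite: neither convex nor concave.

neither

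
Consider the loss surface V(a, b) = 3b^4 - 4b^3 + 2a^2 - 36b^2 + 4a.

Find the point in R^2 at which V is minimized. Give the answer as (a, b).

V(a,b) separates as P(a) + Q(b), so its minimum is min P + min Q.
P'(a) = 4a + 4 vanishes at a ∈ {-1}; Q'(b) = 12b(b - 3)(b + 2) vanishes at b ∈ {-2, 0, 3}.
Local minima of P (where P''>0): P(-1)=-2. Local minima of Q: Q(-2)=-64, Q(3)=-189.
So the global minimum of V is P(-1) + Q(3) = -2 − 189 = -191, attained at (-1, 3).

(-1, 3)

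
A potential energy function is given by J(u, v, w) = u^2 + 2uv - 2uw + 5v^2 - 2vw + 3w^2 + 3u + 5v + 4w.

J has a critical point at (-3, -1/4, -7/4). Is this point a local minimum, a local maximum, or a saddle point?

local minimum

The Hessian is constant: H = [[2, 2, -2], [2, 10, -2], [-2, -2, 6]].
Leading principal minors: Δ₁ = 2, Δ₂ = 16, Δ₃ = 64.
All leading minors are positive, so H is positive definite: a local minimum.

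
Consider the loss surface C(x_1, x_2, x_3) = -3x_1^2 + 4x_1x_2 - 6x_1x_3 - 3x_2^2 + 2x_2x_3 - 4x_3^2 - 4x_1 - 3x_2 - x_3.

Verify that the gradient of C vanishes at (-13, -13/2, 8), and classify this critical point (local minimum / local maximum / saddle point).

∇C = (-6x_1 + 4x_2 - 6x_3 - 4, 4x_1 - 6x_2 + 2x_3 - 3, -6x_1 + 2x_2 - 8x_3 - 1); substituting (-13, -13/2, 8) gives ∇C = (0, 0, 0), so (-13, -13/2, 8) is indeed a critical point.
The Hessian is constant: H = [[-6, 4, -6], [4, -6, 2], [-6, 2, -8]].
Leading principal minors: Δ₁ = -6, Δ₂ = 20, Δ₃ = -16.
The minors alternate sign starting negative (−, +, −), so H is negative definite: a local maximum.

local maximum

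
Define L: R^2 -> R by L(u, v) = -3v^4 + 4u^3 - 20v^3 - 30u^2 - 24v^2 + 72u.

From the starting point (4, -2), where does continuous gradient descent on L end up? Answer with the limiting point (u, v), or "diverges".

L is separable, so gradient descent decouples: u follows -∂L/∂u, v follows -∂L/∂v.
∂L/∂u = 12(u - 3)(u - 2); at u=4 this is 24, so u decreases.
∂L/∂v = -12v(v + 1)(v + 4); at v=-2 this is -48, so v increases.
u converges to its nearest critical value 3 (a local min of the u-part); v converges to -1. The iterate converges to (3, -1).

(3, -1)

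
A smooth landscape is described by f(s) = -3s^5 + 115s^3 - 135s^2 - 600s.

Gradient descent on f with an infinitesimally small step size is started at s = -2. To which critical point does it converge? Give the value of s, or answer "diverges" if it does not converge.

-5

f'(s) = -15(s - 4)(s - 2)(s + 1)(s + 5), so f'(-2) = 1080.
Gradient descent moves in the -f' direction, i.e. s is decreasing.
The nearest critical point in that direction is s = -5, where f'' = 3780 > 0 (a local minimum). The iterate converges there.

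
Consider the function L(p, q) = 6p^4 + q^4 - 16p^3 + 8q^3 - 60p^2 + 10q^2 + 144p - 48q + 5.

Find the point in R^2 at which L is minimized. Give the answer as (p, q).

(-2, 1)

L(p,q) separates as A(p) + B(q) + 5, so its minimum is min A + min B + 5.
A'(p) = 24(p - 3)(p - 1)(p + 2) vanishes at p ∈ {-2, 1, 3}; B'(q) = 4(q - 1)(q + 3)(q + 4) vanishes at q ∈ {-4, -3, 1}.
Local minima of A (where A''>0): A(-2)=-304, A(3)=-54. Local minima of B: B(-4)=96, B(1)=-29.
So the global minimum of L is A(-2) + B(1) + 5 = -304 − 29 + 5 = -328, attained at (-2, 1).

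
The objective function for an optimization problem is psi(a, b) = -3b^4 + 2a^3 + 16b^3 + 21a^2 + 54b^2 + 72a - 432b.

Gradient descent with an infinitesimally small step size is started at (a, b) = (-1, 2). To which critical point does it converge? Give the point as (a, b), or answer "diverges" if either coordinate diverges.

(-3, 3)

psi is separable, so gradient descent decouples: a follows -∂psi/∂a, b follows -∂psi/∂b.
∂psi/∂a = 6(a + 3)(a + 4); at a=-1 this is 36, so a decreases.
∂psi/∂b = -12(b - 4)(b - 3)(b + 3); at b=2 this is -120, so b increases.
a converges to its nearest critical value -3 (a local min of the a-part); b converges to 3. The iterate converges to (-3, 3).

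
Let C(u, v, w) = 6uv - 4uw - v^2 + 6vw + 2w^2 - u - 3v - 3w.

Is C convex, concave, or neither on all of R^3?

C is quadratic, so its Hessian is the constant matrix H = [[0, 6, -4], [6, -2, 6], [-4, 6, 4]].
Leading principal minors: 0, -36, -400.
Neither pattern holds ⇒ H is indefinite ⇒ neither convex nor concave.

neither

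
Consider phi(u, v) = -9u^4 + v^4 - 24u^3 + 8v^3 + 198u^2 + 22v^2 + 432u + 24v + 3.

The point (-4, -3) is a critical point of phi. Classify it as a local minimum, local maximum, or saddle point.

The mixed partial ∂²phi/∂u∂v is 0, so the Hessian at any point is diag(phi_uu, phi_vv) = diag(36(-3u^2 - 4u + 11), 4(3v^2 + 12v + 11)).
At (-4, -3): H = diag(-756, 8).
The eigenvalues have opposite signs, so H is indefinite: a saddle point.

saddle point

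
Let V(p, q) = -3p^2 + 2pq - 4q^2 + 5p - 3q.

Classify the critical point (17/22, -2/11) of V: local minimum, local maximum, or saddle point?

The Hessian of V is constant: H = [[-6, 2], [2, -8]].
det(H) = (-6)·(-8) − 2² = 44.
det(H) > 0 and tr(H) = -14 < 0, so H is negative definite and the point is a local maximum.

local maximum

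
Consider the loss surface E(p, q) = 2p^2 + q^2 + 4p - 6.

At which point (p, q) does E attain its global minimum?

(-1, 0)

E(p,q) separates as A(p) + B(q) − 6, so its minimum is min A + min B − 6.
A'(p) = 4p + 4 vanishes at p ∈ {-1}; B'(q) = 2q vanishes at q ∈ {0}.
Local minima of A (where A''>0): A(-1)=-2. Local minima of B: B(0)=0.
So the global minimum of E is A(-1) + B(0) − 6 = -2 + 0 − 6 = -8, attained at (-1, 0).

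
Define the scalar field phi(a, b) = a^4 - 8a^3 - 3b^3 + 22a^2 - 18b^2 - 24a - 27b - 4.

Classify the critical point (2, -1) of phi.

The mixed partial ∂²phi/∂a∂b is 0, so the Hessian at any point is diag(phi_aa, phi_bb) = diag(4(3a^2 - 12a + 11), -18(b + 2)).
At (2, -1): H = diag(-4, -18).
Both eigenvalues are negative, so H is negative definite: a local maximum.

local maximum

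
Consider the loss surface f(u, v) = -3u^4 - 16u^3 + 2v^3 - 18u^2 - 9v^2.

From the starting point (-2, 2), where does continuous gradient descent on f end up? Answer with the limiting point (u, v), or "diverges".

(-1, 3)

f is separable, so gradient descent decouples: u follows -∂f/∂u, v follows -∂f/∂v.
∂f/∂u = -12u(u + 1)(u + 3); at u=-2 this is -24, so u increases.
∂f/∂v = 6v(v - 3); at v=2 this is -12, so v increases.
u converges to its nearest critical value -1 (a local min of the u-part); v converges to 3. The iterate converges to (-1, 3).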